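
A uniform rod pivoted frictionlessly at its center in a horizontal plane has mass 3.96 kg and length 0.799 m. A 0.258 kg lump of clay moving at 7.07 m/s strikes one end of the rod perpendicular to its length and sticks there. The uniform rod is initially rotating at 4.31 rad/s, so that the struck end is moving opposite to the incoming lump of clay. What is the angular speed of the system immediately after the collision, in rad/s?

The axle reaction passes through the pivot and exerts no torque about it; angular momentum about the pivot is conserved through the impact.
I_p = (1/12)(3.96)(0.799)² = 0.2107 kg·m². Taking the sense of the lump of clay's angular momentum as positive, L_{lump} = m v R = (0.258)(7.07)(0.799/2) = 0.7287 kg·m²/s.
L_i = −I_p ω_p + m v R = −(0.2107)(4.31) + 0.7287 = -0.1793 kg·m²/s.
After sticking, I_f = I_p + m R² = 0.2107 + (0.258)(0.799/2)² = 0.2518 kg·m².
ω_f = L_i / I_f = -0.1793 / 0.2518 = -0.7119 rad/s.

|ω_f| ≈ 0.712 rad/s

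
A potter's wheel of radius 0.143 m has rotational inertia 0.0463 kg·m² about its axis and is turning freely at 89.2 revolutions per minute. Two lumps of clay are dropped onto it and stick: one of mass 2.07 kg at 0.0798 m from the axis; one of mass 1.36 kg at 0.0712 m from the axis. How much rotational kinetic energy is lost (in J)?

No external torque acts about the axis; L_before = L_after.
Added inertia Σmr² = (2.07)(0.0798)² + (1.36)(0.0712)² = 0.02008 kg·m²; I_f = 0.04630 + 0.02008 = 0.06638 kg·m².
ω_f = I_p ω_i / I_f = (0.04630)(89.2) / 0.06638 = 62.22 rpm.
KE_i = ½(0.04630)(9.341 rad/s)² = 2.020 J; KE_f = ½(0.06638)(6.516)² = 1.409 J.

energy lost ≈ 0.611 J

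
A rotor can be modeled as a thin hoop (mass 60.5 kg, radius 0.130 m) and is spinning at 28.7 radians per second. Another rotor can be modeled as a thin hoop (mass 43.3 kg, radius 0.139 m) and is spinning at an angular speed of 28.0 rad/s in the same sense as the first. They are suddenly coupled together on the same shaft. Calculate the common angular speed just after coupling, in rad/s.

|ω_f| ≈ 28.4 rad/s

The coupling torques are internal; angular momentum about the shared axis is conserved.
Moments of inertia: I_A = (60.5)(0.130)² = 1.022 kg·m²; I_B = (43.3)(0.139)² = 0.8366 kg·m².
Taking A's sense as positive: L = (1.022)(28.7) + (0.8366)(28.0) = 52.77 kg·m²·rad/s.
Combined I = 1.022 + 0.8366 = 1.859 kg·m².
ω_f = L / I = 52.77 / 1.859 = 28.38 rad/s.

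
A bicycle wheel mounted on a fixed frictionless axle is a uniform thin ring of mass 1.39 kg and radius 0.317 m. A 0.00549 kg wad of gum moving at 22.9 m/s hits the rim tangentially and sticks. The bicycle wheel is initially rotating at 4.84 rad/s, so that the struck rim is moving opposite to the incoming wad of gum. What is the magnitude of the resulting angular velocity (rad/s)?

|ω_f| ≈ 4.54 rad/s

The axle reaction passes through the axle and exerts no torque about it; angular momentum about the axle is conserved through the impact.
I_p = (1.39)(0.317)² = 0.1397 kg·m². Taking the sense of the wad of gum's angular momentum as positive, L_{wad} = m v R = (0.00549)(22.9)(0.317) = 0.03985 kg·m²/s.
L_i = −I_p ω_p + m v R = −(0.1397)(4.84) + 0.03985 = -0.6362 kg·m²/s.
After sticking, I_f = I_p + m R² = 0.1397 + (0.00549)(0.317)² = 0.1402 kg·m².
ω_f = L_i / I_f = -0.6362 / 0.1402 = -4.537 rad/s.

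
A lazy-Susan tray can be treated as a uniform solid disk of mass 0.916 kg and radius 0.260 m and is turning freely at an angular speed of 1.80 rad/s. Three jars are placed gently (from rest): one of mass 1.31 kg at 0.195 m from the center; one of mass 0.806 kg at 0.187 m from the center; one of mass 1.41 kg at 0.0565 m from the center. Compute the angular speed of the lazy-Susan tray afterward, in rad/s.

No external torque acts about the center; L_before = L_after.
I_p = ½(0.916)(0.260)² = 0.03096 kg·m².
Added inertia Σmr² = (1.31)(0.195)² + (0.806)(0.187)² + (1.41)(0.0565)² = 0.08250 kg·m²; I_f = 0.03096 + 0.08250 = 0.1135 kg·m².
ω_f = I_p ω_i / I_f = (0.03096)(1.80) / 0.1135 = 0.4912 rad/s.

ω_f ≈ 0.491 rad/s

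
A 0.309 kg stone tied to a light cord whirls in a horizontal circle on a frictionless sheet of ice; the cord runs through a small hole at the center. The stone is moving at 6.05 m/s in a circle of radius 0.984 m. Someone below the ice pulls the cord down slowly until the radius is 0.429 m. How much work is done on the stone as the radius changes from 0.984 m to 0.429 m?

The only horizontal force on the mass is along the cord (radial), so it exerts no torque about the hole and angular momentum m v r is conserved.
v₂ = v₁ r₁ / r₂ = (6.05)(0.984) / (0.429) = 13.88 m/s.
W = ΔKE = ½m(v₂² − v₁²) = 24.10 J.

W ≈ 24.1 J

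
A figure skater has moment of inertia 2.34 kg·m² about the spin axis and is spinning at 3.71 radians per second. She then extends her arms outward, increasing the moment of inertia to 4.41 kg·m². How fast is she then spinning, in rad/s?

ω₂ ≈ 1.97 rad/s

Angular momentum about the spin axis is conserved since the torque about it is zero.
ω₂ = I₁ω₁ / I₂ = (2.340)(3.71 rad/s) / (4.410) = 1.969 rad/s.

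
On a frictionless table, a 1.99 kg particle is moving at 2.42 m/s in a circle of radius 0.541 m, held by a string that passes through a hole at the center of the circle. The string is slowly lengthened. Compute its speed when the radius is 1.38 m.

Central (radial) force ⇒ zero torque about the center ⇒ m v r is constant.
v₂ = v₁ r₁ / r₂ = (2.42)(0.541) / (1.38) = 0.9487 m/s.

v₂ ≈ 0.949 m/s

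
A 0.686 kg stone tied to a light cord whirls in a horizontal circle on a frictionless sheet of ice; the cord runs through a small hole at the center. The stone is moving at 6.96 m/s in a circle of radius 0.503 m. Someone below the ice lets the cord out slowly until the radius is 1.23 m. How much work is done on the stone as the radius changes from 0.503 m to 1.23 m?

Central (radial) force ⇒ zero torque about the center ⇒ m v r is constant.
v₂ = v₁ r₁ / r₂ = (6.96)(0.503) / (1.23) = 2.846 m/s.
W = ΔKE = ½m(v₂² − v₁²) = -13.84 J.

W ≈ -13.8 J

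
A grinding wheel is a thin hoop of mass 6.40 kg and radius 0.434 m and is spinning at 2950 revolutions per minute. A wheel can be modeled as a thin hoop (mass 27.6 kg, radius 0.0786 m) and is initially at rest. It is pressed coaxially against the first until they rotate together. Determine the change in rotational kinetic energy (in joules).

The coupling torques are internal; angular momentum about the shared axis is conserved.
Moments of inertia: I_A = (6.40)(0.434)² = 1.205 kg·m²; I_B = (27.6)(0.0786)² = 0.1705 kg·m².
Taking A's sense as positive: L = (1.205)(2950) = 3556 kg·m²·rpm.
Combined I = 1.205 + 0.1705 = 1.376 kg·m².
ω_f = L / I = 3556 / 1.376 = 2584 rpm.
KE_i = ½ΣIω² = 57520 J; KE_f = ½(1.376)(270.6)² = 50390 J.

ΔKE ≈ -7130 J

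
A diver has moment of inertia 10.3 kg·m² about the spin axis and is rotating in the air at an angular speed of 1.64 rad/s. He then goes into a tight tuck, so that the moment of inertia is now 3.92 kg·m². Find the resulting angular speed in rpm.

ω₂ ≈ 41.1 rpm

With no external torque about the axis, L is conserved: I₁ω₁ = I₂ω₂.
ω₂ = I₁ω₁ / I₂ = (10.30)(1.64 rad/s) / (3.920) = 4.309 rad/s = 41.15 rpm.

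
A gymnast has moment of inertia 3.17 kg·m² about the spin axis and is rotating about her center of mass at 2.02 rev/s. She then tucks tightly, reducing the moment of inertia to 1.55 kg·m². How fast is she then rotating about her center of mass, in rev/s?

Angular momentum about the spin axis is conserved since the torque about it is zero.
ω₂ = I₁ω₁ / I₂ = (3.170)(2.02 rev/s) / (1.550) = 4.131 rev/s.

ω₂ ≈ 4.13 rev/s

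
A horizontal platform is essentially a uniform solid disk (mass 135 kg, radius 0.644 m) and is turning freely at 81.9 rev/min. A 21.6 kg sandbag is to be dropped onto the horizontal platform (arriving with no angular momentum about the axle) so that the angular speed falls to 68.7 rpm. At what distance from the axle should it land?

No external torque acts about the axle; L_before = L_after.
I_p = ½(135)(0.644)² = 27.99 kg·m².
I_p ω_i = (I_p + m r²) ω_f ⇒ m r² = I_p(ω_i/ω_f − 1) = 27.99(81.9/68.7 − 1) = 5.379 kg·m².
r = √(5.379/21.6) = 0.4990 m.

r ≈ 0.499 m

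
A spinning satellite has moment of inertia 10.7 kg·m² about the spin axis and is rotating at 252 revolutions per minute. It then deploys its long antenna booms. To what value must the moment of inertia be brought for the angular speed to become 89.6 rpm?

I₂ ≈ 30.1 kg·m²

With no external torque about the axis, L is conserved: I₁ω₁ = I₂ω₂.
I₂ = I₁ω₁ / ω₂ = (10.7)(252) / (89.6) = 30.09 kg·m².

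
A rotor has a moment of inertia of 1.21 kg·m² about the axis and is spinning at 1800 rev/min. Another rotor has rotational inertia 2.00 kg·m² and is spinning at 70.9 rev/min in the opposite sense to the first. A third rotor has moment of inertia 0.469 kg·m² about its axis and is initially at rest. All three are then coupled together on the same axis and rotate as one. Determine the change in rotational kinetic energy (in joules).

The coupling torques are internal; angular momentum about the shared axis is conserved.
Taking A's sense as positive: L = (1.210)(1800) − (2.000)(70.9) = 2036 kg·m²·rpm.
Combined I = 1.210 + 2.000 + 0.4690 = 3.679 kg·m².
ω_f = L / I = 2036 / 3.679 = 553.5 rpm.
KE_i = ½ΣIω² = 21550 J; KE_f = ½(3.679)(57.96)² = 6179 J.

ΔKE ≈ -15400 J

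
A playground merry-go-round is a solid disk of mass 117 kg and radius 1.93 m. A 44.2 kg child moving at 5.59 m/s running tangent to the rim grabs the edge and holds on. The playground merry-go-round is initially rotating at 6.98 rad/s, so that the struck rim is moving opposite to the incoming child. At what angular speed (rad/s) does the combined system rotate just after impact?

About the axle the impulsive forces during the collision are internal, so angular momentum about that axis is conserved.
I_p = ½(117)(1.93)² = 217.9 kg·m². Taking the sense of the child's angular momentum as positive, L_{child} = m v R = (44.2)(5.59)(1.93) = 476.9 kg·m²/s.
L_i = −I_p ω_p + m v R = −(217.9)(6.98) + 476.9 = -1044 kg·m²/s.
After sticking, I_f = I_p + m R² = 217.9 + (44.2)(1.93)² = 382.5 kg·m².
ω_f = L_i / I_f = -1044 / 382.5 = -2.729 rad/s.

|ω_f| ≈ 2.73 rad/s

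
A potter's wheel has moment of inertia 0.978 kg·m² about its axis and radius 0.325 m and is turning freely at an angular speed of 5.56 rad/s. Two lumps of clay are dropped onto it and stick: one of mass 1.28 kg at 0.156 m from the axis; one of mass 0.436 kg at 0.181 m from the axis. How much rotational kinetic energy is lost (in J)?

energy lost ≈ 0.671 J

The added mass arrives with no angular momentum about the axis, and any external torque about the axis is negligible, so the system's angular momentum is conserved.
Added inertia Σmr² = (1.28)(0.156)² + (0.436)(0.181)² = 0.04543 kg·m²; I_f = 0.9780 + 0.04543 = 1.023 kg·m².
ω_f = I_p ω_i / I_f = (0.9780)(5.56) / 1.023 = 5.313 rad/s.
KE_i = ½(0.9780)(5.560 rad/s)² = 15.12 J; KE_f = ½(1.023)(5.313)² = 14.45 J.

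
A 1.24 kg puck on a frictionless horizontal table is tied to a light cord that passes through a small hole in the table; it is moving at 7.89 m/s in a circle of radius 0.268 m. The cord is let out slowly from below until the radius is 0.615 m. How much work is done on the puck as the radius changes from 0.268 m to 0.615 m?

W ≈ -31.3 J

Central (radial) force ⇒ zero torque about the center ⇒ m v r is constant.
v₂ = v₁ r₁ / r₂ = (7.89)(0.268) / (0.615) = 3.438 m/s.
W = ΔKE = ½m(v₂² − v₁²) = -31.27 J.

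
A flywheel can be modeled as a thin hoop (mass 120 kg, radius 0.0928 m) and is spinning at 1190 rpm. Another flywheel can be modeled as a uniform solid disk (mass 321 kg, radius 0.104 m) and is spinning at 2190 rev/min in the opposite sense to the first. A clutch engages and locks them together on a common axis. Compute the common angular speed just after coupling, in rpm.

|ω_f| ≈ 929 rpm

The coupling torques are internal; angular momentum about the shared axis is conserved.
Moments of inertia: I_A = (120)(0.0928)² = 1.033 kg·m²; I_B = ½(321)(0.104)² = 1.736 kg·m².
Taking A's sense as positive: L = (1.033)(1190) − (1.736)(2190) = -2572 kg·m²·rpm.
Combined I = 1.033 + 1.736 = 2.769 kg·m².
ω_f = L / I = -2572 / 2.769 = -928.7 rpm.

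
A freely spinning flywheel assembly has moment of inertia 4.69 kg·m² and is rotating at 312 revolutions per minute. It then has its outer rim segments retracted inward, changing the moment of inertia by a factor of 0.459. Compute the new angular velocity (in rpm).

With no external torque about the axis, L is conserved: I₁ω₁ = I₂ω₂.
I₂ = 0.459 × 4.69 = 2.153 kg·m².
ω₂ = I₁ω₁ / I₂ = (4.690)(312 rpm) / (2.153) = 679.7 rpm.

ω₂ ≈ 680 rpm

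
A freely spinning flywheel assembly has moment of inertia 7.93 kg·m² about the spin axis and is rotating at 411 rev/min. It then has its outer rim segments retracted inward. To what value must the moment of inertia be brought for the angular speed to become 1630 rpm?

With no external torque about the axis, L is conserved: I₁ω₁ = I₂ω₂.
I₂ = I₁ω₁ / ω₂ = (7.93)(411) / (1630) = 2.000 kg·m².

I₂ ≈ 2.00 kg·m²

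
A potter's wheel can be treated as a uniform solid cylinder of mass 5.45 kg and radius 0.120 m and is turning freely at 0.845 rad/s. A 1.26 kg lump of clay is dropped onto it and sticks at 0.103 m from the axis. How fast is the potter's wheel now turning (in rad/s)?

No external torque acts about the axis; L_before = L_after.
I_p = ½(5.45)(0.120)² = 0.03924 kg·m².
Added inertia Σmr² = (1.26)(0.103)² = 0.01337 kg·m²; I_f = 0.03924 + 0.01337 = 0.05261 kg·m².
ω_f = I_p ω_i / I_f = (0.03924)(0.845) / 0.05261 = 0.6303 rad/s.

ω_f ≈ 0.630 rad/s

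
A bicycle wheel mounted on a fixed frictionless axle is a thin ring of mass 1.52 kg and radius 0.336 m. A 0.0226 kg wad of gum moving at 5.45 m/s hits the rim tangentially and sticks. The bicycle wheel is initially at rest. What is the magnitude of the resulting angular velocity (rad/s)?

The axle reaction passes through the axle and exerts no torque about it; angular momentum about the axle is conserved through the impact.
I_p = (1.52)(0.336)² = 0.1716 kg·m². Taking the sense of the wad of gum's angular momentum as positive, L_{wad} = m v R = (0.0226)(5.45)(0.336) = 0.04139 kg·m²/s.
L_i = 0 + 0.04139 = 0.04139 kg·m²/s.
After sticking, I_f = I_p + m R² = 0.1716 + (0.0226)(0.336)² = 0.1742 kg·m².
ω_f = L_i / I_f = 0.04139 / 0.1742 = 0.2376 rad/s.

|ω_f| ≈ 0.238 rad/s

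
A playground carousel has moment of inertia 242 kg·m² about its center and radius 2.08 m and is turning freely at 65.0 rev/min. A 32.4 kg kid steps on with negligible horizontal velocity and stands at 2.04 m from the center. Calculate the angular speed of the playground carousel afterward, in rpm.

ω_f ≈ 41.7 rpm

The added mass arrives with no angular momentum about the center, and any external torque about the center is negligible, so the system's angular momentum is conserved.
Added inertia Σmr² = (32.4)(2.04)² = 134.8 kg·m²; I_f = 242.0 + 134.8 = 376.8 kg·m².
ω_f = I_p ω_i / I_f = (242.0)(65.0) / 376.8 = 41.74 rpm.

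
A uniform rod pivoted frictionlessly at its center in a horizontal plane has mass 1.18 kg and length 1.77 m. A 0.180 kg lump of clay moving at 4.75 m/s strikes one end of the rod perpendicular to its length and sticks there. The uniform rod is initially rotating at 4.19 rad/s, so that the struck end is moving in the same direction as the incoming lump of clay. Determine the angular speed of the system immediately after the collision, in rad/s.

The axle reaction passes through the pivot and exerts no torque about it; angular momentum about the pivot is conserved through the impact.
I_p = (1/12)(1.18)(1.77)² = 0.3081 kg·m². Taking the sense of the lump of clay's angular momentum as positive, L_{lump} = m v R = (0.180)(4.75)(1.77/2) = 0.7567 kg·m²/s.
L_i = +I_p ω_p + m v R = +(0.3081)(4.19) + 0.7567 = 2.047 kg·m²/s.
After sticking, I_f = I_p + m R² = 0.3081 + (0.180)(1.77/2)² = 0.4490 kg·m².
ω_f = L_i / I_f = 2.047 / 0.4490 = 4.560 rad/s.

|ω_f| ≈ 4.56 rad/s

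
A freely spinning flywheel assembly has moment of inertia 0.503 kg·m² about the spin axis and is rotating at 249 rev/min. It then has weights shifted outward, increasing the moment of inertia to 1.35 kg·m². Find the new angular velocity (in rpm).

ω₂ ≈ 92.8 rpm

No external torque acts about the spin axis, so angular momentum is conserved.
ω₂ = I₁ω₁ / I₂ = (0.5030)(249 rpm) / (1.350) = 92.78 rpm.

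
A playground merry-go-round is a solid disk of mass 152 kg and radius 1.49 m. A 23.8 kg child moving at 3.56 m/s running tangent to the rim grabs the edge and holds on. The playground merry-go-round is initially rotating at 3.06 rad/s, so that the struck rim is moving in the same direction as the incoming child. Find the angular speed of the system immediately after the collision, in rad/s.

About the axle the impulsive forces during the collision are internal, so angular momentum about that axis is conserved.
I_p = ½(152)(1.49)² = 168.7 kg·m². Taking the sense of the child's angular momentum as positive, L_{child} = m v R = (23.8)(3.56)(1.49) = 126.2 kg·m²/s.
L_i = +I_p ω_p + m v R = +(168.7)(3.06) + 126.2 = 642.6 kg·m²/s.
After sticking, I_f = I_p + m R² = 168.7 + (23.8)(1.49)² = 221.6 kg·m².
ω_f = L_i / I_f = 642.6 / 221.6 = 2.900 rad/s.

|ω_f| ≈ 2.90 rad/s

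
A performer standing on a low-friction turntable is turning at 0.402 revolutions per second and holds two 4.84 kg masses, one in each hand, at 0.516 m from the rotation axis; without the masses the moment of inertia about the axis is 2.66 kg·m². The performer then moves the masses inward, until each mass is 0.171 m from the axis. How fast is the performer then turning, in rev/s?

ω₂ ≈ 0.715 rev/s

No external torque acts about the spin axis, so angular momentum is conserved.
I₁ = 2.66 + 2(4.84)(0.516)² = 5.237 kg·m²; I₂ = 2.66 + 2(4.84)(0.171)² = 2.943 kg·m².
ω₂ = I₁ω₁ / I₂ = (5.237)(0.402 rev/s) / (2.943) = 0.7154 rev/s.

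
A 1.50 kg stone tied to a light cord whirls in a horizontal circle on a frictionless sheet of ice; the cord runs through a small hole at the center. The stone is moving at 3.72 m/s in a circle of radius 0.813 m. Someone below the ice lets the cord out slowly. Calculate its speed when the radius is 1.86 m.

v₂ ≈ 1.63 m/s

The only horizontal force on the mass is along the cord (radial), so it exerts no torque about the hole and angular momentum m v r is conserved.
v₂ = v₁ r₁ / r₂ = (3.72)(0.813) / (1.86) = 1.626 m/s.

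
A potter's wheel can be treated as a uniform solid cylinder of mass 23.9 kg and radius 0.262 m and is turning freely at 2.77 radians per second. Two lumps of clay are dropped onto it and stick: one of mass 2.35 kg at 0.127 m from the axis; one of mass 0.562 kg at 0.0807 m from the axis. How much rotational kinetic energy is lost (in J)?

The added mass arrives with no angular momentum about the axis, and any external torque about the axis is negligible, so the system's angular momentum is conserved.
I_p = ½(23.9)(0.262)² = 0.8203 kg·m².
Added inertia Σmr² = (2.35)(0.127)² + (0.562)(0.0807)² = 0.04156 kg·m²; I_f = 0.8203 + 0.04156 = 0.8619 kg·m².
ω_f = I_p ω_i / I_f = (0.8203)(2.77) / 0.8619 = 2.636 rad/s.
KE_i = ½(0.8203)(2.770 rad/s)² = 3.147 J; KE_f = ½(0.8619)(2.636)² = 2.995 J.

energy lost ≈ 0.152 J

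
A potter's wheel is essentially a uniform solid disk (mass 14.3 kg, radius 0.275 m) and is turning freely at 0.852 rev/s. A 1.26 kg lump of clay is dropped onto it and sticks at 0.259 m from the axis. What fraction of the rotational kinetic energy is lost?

fraction ≈ 0.135

The added mass arrives with no angular momentum about the axis, and any external torque about the axis is negligible, so the system's angular momentum is conserved.
I_p = ½(14.3)(0.275)² = 0.5407 kg·m².
Added inertia Σmr² = (1.26)(0.259)² = 0.08452 kg·m²; I_f = 0.5407 + 0.08452 = 0.6252 kg·m².
ω_f = I_p ω_i / I_f = (0.5407)(0.852) / 0.6252 = 0.7368 rev/s.
KE_i = ½(0.5407)(5.353 rad/s)² = 7.748 J; KE_f = ½(0.6252)(4.630)² = 6.700 J.
Fraction lost = 0.1352.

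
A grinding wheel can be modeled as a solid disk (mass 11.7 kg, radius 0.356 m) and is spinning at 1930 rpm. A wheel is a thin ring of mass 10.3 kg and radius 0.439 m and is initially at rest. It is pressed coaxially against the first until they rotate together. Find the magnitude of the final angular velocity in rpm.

|ω_f| ≈ 525 rpm

No external torque acts about the common axis, so total angular momentum is conserved.
Moments of inertia: I_A = ½(11.7)(0.356)² = 0.7414 kg·m²; I_B = (10.3)(0.439)² = 1.985 kg·m².
Taking A's sense as positive: L = (0.7414)(1930) = 1431 kg·m²·rpm.
Combined I = 0.7414 + 1.985 = 2.726 kg·m².
ω_f = L / I = 1431 / 2.726 = 524.8 rpm.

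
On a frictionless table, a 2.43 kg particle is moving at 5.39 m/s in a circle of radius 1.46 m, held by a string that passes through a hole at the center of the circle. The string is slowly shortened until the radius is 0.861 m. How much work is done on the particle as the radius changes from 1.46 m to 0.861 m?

The only horizontal force on the mass is along the cord (radial), so it exerts no torque about the hole and angular momentum m v r is conserved.
v₂ = v₁ r₁ / r₂ = (5.39)(1.46) / (0.861) = 9.140 m/s.
W = ΔKE = ½m(v₂² − v₁²) = 66.20 J.

W ≈ 66.2 J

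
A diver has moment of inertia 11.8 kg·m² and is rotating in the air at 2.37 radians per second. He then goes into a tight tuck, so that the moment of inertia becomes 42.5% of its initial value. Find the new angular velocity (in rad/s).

With no external torque about the axis, L is conserved: I₁ω₁ = I₂ω₂.
I₂ = 0.425 × 11.8 = 5.015 kg·m².
ω₂ = I₁ω₁ / I₂ = (11.80)(2.37 rad/s) / (5.015) = 5.576 rad/s.

ω₂ ≈ 5.58 rad/s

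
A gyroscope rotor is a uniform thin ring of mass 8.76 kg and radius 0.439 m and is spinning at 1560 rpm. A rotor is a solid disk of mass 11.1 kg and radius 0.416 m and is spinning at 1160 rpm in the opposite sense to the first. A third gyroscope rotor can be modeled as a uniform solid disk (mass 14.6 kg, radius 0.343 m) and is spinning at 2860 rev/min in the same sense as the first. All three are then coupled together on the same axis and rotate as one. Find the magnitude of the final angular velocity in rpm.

No external torque acts about the common axis, so total angular momentum is conserved.
Moments of inertia: I_A = (8.76)(0.439)² = 1.688 kg·m²; I_B = ½(11.1)(0.416)² = 0.9605 kg·m²; I_C = ½(14.6)(0.343)² = 0.8588 kg·m².
Taking A's sense as positive: L = (1.688)(1560) − (0.9605)(1160) + (0.8588)(2860) = 3976 kg·m²·rpm.
Combined I = 1.688 + 0.9605 + 0.8588 = 3.508 kg·m².
ω_f = L / I = 3976 / 3.508 = 1133 rpm.

|ω_f| ≈ 1130 rpm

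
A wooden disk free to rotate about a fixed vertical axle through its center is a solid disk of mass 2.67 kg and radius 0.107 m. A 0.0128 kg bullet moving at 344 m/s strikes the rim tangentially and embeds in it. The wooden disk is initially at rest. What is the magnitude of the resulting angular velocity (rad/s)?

|ω_f| ≈ 30.5 rad/s

About the axle the impulsive forces during the collision are internal, so angular momentum about that axis is conserved.
I_p = ½(2.67)(0.107)² = 0.01528 kg·m². Taking the sense of the bullet's angular momentum as positive, L_{bullet} = m v R = (0.0128)(344)(0.107) = 0.4711 kg·m²/s.
L_i = 0 + 0.4711 = 0.4711 kg·m²/s.
After sticking, I_f = I_p + m R² = 0.01528 + (0.0128)(0.107)² = 0.01543 kg·m².
ω_f = L_i / I_f = 0.4711 / 0.01543 = 30.53 rad/s.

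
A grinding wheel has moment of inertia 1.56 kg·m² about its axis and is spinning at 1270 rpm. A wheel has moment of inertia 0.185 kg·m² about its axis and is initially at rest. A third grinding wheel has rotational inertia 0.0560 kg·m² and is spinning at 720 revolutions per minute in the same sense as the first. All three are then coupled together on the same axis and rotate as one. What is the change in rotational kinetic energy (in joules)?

The coupling torques are internal; angular momentum about the shared axis is conserved.
Taking A's sense as positive: L = (1.560)(1270) + (0.05600)(720) = 2022 kg·m²·rpm.
Combined I = 1.560 + 0.1850 + 0.05600 = 1.801 kg·m².
ω_f = L / I = 2022 / 1.801 = 1122 rpm.
KE_i = ½ΣIω² = 13960 J; KE_f = ½(1.801)(117.5)² = 12440 J.

ΔKE ≈ -1510 J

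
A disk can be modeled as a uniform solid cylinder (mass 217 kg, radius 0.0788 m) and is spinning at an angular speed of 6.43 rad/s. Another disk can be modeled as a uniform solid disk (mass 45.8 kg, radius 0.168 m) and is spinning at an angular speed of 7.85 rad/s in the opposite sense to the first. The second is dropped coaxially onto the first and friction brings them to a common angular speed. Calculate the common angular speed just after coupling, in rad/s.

No external torque acts about the common axis, so total angular momentum is conserved.
Moments of inertia: I_A = ½(217)(0.0788)² = 0.6737 kg·m²; I_B = ½(45.8)(0.168)² = 0.6463 kg·m².
Taking A's sense as positive: L = (0.6737)(6.43) − (0.6463)(7.85) = -0.7416 kg·m²·rad/s.
Combined I = 0.6737 + 0.6463 = 1.320 kg·m².
ω_f = L / I = -0.7416 / 1.320 = -0.5618 rad/s.

|ω_f| ≈ 0.562 rad/s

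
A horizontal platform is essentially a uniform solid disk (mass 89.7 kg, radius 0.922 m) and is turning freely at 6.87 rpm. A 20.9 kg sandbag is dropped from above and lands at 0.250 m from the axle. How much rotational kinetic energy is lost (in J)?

The added mass arrives with no angular momentum about the axle, and any external torque about the axle is negligible, so the system's angular momentum is conserved.
I_p = ½(89.7)(0.922)² = 38.13 kg·m².
Added inertia Σmr² = (20.9)(0.250)² = 1.306 kg·m²; I_f = 38.13 + 1.306 = 39.43 kg·m².
ω_f = I_p ω_i / I_f = (38.13)(6.87) / 39.43 = 6.642 rpm.
KE_i = ½(38.13)(0.7194 rad/s)² = 9.867 J; KE_f = ½(39.43)(0.6956)² = 9.540 J.

energy lost ≈ 0.327 J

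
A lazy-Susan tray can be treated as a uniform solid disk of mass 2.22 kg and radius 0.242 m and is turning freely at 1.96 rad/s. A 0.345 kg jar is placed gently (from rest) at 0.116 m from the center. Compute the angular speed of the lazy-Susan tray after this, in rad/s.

No external torque acts about the center; L_before = L_after.
I_p = ½(2.22)(0.242)² = 0.06501 kg·m².
Added inertia Σmr² = (0.345)(0.116)² = 0.004642 kg·m²; I_f = 0.06501 + 0.004642 = 0.06965 kg·m².
ω_f = I_p ω_i / I_f = (0.06501)(1.96) / 0.06965 = 1.829 rad/s.

ω_f ≈ 1.83 rad/s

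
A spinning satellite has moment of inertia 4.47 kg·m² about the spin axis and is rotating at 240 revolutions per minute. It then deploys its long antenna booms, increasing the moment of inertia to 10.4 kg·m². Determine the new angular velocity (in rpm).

No external torque acts about the spin axis, so angular momentum is conserved.
ω₂ = I₁ω₁ / I₂ = (4.470)(240 rpm) / (10.40) = 103.2 rpm.

ω₂ ≈ 103 rpm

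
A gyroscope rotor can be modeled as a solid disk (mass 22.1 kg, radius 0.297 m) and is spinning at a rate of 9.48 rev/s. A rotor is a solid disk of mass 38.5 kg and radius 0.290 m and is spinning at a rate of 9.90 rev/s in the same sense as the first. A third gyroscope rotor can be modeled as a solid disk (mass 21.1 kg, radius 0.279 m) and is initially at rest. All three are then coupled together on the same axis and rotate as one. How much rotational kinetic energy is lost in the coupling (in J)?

ΔKE lost ≈ 1170 J

No external torque acts about the common axis, so total angular momentum is conserved.
Moments of inertia: I_A = ½(22.1)(0.297)² = 0.9747 kg·m²; I_B = ½(38.5)(0.290)² = 1.619 kg·m²; I_C = ½(21.1)(0.279)² = 0.8212 kg·m².
Taking A's sense as positive: L = (0.9747)(9.48) + (1.619)(9.90) = 25.27 kg·m²·rev/s.
Combined I = 0.9747 + 1.619 + 0.8212 = 3.415 kg·m².
ω_f = L / I = 25.27 / 3.415 = 7.399 rev/s.
KE_i = ½ΣIω² = 4861 J; KE_f = ½(3.415)(46.49)² = 3691 J.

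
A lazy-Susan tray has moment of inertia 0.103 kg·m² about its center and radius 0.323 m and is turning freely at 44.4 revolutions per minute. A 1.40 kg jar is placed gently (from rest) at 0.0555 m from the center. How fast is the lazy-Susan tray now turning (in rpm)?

ω_f ≈ 42.6 rpm

The added mass arrives with no angular momentum about the center, and any external torque about the center is negligible, so the system's angular momentum is conserved.
Added inertia Σmr² = (1.40)(0.0555)² = 0.004312 kg·m²; I_f = 0.1030 + 0.004312 = 0.1073 kg·m².
ω_f = I_p ω_i / I_f = (0.1030)(44.4) / 0.1073 = 42.62 rpm.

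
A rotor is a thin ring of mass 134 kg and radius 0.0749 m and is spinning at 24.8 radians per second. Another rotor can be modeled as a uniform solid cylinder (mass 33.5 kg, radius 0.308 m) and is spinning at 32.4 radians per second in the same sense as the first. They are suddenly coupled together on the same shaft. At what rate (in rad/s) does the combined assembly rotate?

The coupling torques are internal; angular momentum about the shared axis is conserved.
Moments of inertia: I_A = (134)(0.0749)² = 0.7517 kg·m²; I_B = ½(33.5)(0.308)² = 1.589 kg·m².
Taking A's sense as positive: L = (0.7517)(24.8) + (1.589)(32.4) = 70.13 kg·m²·rad/s.
Combined I = 0.7517 + 1.589 = 2.341 kg·m².
ω_f = L / I = 70.13 / 2.341 = 29.96 rad/s.

|ω_f| ≈ 30.0 rad/s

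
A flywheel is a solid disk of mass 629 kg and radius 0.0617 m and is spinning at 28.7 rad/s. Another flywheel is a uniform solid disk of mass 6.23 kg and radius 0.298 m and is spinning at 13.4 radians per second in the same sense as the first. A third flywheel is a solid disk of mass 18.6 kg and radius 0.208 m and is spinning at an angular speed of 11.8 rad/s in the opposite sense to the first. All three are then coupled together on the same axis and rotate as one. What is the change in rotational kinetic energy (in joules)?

ΔKE ≈ -250 J

No external torque acts about the common axis, so total angular momentum is conserved.
Moments of inertia: I_A = ½(629)(0.0617)² = 1.197 kg·m²; I_B = ½(6.23)(0.298)² = 0.2766 kg·m²; I_C = ½(18.6)(0.208)² = 0.4024 kg·m².
Taking A's sense as positive: L = (1.197)(28.7) + (0.2766)(13.4) − (0.4024)(11.8) = 33.32 kg·m²·rad/s.
Combined I = 1.197 + 0.2766 + 0.4024 = 1.876 kg·m².
ω_f = L / I = 33.32 / 1.876 = 17.76 rad/s.
KE_i = ½ΣIω² = 545.9 J; KE_f = ½(1.876)(17.76)² = 295.9 J.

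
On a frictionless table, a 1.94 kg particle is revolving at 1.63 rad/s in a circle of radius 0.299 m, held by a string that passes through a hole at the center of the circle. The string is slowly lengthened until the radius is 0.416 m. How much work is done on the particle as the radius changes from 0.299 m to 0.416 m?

W ≈ -0.111 J

No torque about the axis ⇒ m r₁² ω₁ = m r₂² ω₂.
ω₂ = ω₁ (r₁/r₂)² = (1.63)(0.299/0.416)² = 0.8421 rad/s.
W = ΔKE = ½m(v₂² − v₁²) = -0.1114 J.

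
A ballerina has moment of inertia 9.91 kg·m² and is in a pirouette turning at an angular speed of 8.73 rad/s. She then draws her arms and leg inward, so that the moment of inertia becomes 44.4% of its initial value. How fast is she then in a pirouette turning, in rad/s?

ω₂ ≈ 19.7 rad/s

With no external torque about the axis, L is conserved: I₁ω₁ = I₂ω₂.
I₂ = 0.444 × 9.91 = 4.400 kg·m².
ω₂ = I₁ω₁ / I₂ = (9.910)(8.73 rad/s) / (4.400) = 19.66 rad/s.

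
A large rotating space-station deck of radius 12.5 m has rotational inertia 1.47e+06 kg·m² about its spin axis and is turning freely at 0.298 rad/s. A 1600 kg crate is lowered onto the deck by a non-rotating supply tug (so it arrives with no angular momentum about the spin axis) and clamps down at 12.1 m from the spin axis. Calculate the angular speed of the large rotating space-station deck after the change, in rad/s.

No external torque acts about the spin axis; L_before = L_after.
Added inertia Σmr² = (1600)(12.1)² = 2.343e+05 kg·m²; I_f = 1.470e+06 + 2.343e+05 = 1.704e+06 kg·m².
ω_f = I_p ω_i / I_f = (1.470e+06)(0.298) / 1.704e+06 = 0.2570 rad/s.

ω_f ≈ 0.257 rad/s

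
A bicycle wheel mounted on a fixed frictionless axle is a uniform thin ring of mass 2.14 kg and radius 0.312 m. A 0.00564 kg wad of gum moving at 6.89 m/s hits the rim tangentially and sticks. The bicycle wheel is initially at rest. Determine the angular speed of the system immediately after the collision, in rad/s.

|ω_f| ≈ 0.0580 rad/s

About the axle the impulsive forces during the collision are internal, so angular momentum about that axis is conserved.
I_p = (2.14)(0.312)² = 0.2083 kg·m². Taking the sense of the wad of gum's angular momentum as positive, L_{wad} = m v R = (0.00564)(6.89)(0.312) = 0.01212 kg·m²/s.
L_i = 0 + 0.01212 = 0.01212 kg·m²/s.
After sticking, I_f = I_p + m R² = 0.2083 + (0.00564)(0.312)² = 0.2089 kg·m².
ω_f = L_i / I_f = 0.01212 / 0.2089 = 0.05805 rad/s.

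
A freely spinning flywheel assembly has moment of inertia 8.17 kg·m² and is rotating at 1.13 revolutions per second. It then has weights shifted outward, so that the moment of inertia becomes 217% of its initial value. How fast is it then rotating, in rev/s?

ω₂ ≈ 0.521 rev/s

Angular momentum about the spin axis is conserved since the torque about it is zero.
I₂ = 2.17 × 8.17 = 17.73 kg·m².
ω₂ = I₁ω₁ / I₂ = (8.170)(1.13 rev/s) / (17.73) = 0.5207 rev/s.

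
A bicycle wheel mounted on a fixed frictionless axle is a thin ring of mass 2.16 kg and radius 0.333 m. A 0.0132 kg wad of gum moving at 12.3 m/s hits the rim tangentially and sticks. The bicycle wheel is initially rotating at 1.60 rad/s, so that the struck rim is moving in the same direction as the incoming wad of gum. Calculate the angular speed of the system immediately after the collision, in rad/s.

The axle reaction passes through the axle and exerts no torque about it; angular momentum about the axle is conserved through the impact.
I_p = (2.16)(0.333)² = 0.2395 kg·m². Taking the sense of the wad of gum's angular momentum as positive, L_{wad} = m v R = (0.0132)(12.3)(0.333) = 0.05407 kg·m²/s.
L_i = +I_p ω_p + m v R = +(0.2395)(1.60) + 0.05407 = 0.4373 kg·m²/s.
After sticking, I_f = I_p + m R² = 0.2395 + (0.0132)(0.333)² = 0.2410 kg·m².
ω_f = L_i / I_f = 0.4373 / 0.2410 = 1.815 rad/s.

|ω_f| ≈ 1.81 rad/s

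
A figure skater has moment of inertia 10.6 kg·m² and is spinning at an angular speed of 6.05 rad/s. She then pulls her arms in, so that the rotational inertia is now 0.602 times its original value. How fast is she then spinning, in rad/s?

ω₂ ≈ 10.0 rad/s

With no external torque about the axis, L is conserved: I₁ω₁ = I₂ω₂.
I₂ = 0.602 × 10.6 = 6.381 kg·m².
ω₂ = I₁ω₁ / I₂ = (10.60)(6.05 rad/s) / (6.381) = 10.05 rad/s.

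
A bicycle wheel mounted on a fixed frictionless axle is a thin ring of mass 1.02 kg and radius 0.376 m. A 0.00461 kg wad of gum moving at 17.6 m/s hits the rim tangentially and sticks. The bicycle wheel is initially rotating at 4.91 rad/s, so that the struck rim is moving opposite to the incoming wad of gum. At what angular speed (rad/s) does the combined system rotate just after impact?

The axle reaction passes through the axle and exerts no torque about it; angular momentum about the axle is conserved through the impact.
I_p = (1.02)(0.376)² = 0.1442 kg·m². Taking the sense of the wad of gum's angular momentum as positive, L_{wad} = m v R = (0.00461)(17.6)(0.376) = 0.03051 kg·m²/s.
L_i = −I_p ω_p + m v R = −(0.1442)(4.91) + 0.03051 = -0.6775 kg·m²/s.
After sticking, I_f = I_p + m R² = 0.1442 + (0.00461)(0.376)² = 0.1449 kg·m².
ω_f = L_i / I_f = -0.6775 / 0.1449 = -4.677 rad/s.

|ω_f| ≈ 4.68 rad/s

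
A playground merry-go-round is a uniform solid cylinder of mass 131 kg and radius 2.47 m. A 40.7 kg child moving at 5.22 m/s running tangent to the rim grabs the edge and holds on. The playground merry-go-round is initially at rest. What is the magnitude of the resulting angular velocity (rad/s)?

|ω_f| ≈ 0.810 rad/s

The axle reaction passes through the axle and exerts no torque about it; angular momentum about the axle is conserved through the impact.
I_p = ½(131)(2.47)² = 399.6 kg·m². Taking the sense of the child's angular momentum as positive, L_{child} = m v R = (40.7)(5.22)(2.47) = 524.8 kg·m²/s.
L_i = 0 + 524.8 = 524.8 kg·m²/s.
After sticking, I_f = I_p + m R² = 399.6 + (40.7)(2.47)² = 647.9 kg·m².
ω_f = L_i / I_f = 524.8 / 647.9 = 0.8099 rad/s.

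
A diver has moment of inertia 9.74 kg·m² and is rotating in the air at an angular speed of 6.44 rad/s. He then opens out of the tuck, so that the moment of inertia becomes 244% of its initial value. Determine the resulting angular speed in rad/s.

With no external torque about the axis, L is conserved: I₁ω₁ = I₂ω₂.
I₂ = 2.44 × 9.74 = 23.77 kg·m².
ω₂ = I₁ω₁ / I₂ = (9.740)(6.44 rad/s) / (23.77) = 2.639 rad/s.

ω₂ ≈ 2.64 rad/s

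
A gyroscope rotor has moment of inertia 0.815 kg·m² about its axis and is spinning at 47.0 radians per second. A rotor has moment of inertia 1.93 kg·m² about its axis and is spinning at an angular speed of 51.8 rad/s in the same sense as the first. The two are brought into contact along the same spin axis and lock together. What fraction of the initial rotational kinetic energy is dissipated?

fraction ≈ 0.00189

The coupling torques are internal; angular momentum about the shared axis is conserved.
Taking A's sense as positive: L = (0.8150)(47.0) + (1.930)(51.8) = 138.3 kg·m²·rad/s.
Combined I = 0.8150 + 1.930 = 2.745 kg·m².
ω_f = L / I = 138.3 / 2.745 = 50.37 rad/s.
KE_i = ½ΣIω² = 3489 J; KE_f = ½(2.745)(50.37)² = 3483 J.
Fraction dissipated = (KE_i − KE_f)/KE_i = 0.001892.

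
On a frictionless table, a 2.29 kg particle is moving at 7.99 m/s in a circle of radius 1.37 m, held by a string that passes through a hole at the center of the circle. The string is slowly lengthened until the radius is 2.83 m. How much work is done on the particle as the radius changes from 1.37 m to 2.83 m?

Central (radial) force ⇒ zero torque about the center ⇒ m v r is constant.
v₂ = v₁ r₁ / r₂ = (7.99)(1.37) / (2.83) = 3.868 m/s.
W = ΔKE = ½m(v₂² − v₁²) = -55.97 J.

W ≈ -56.0 J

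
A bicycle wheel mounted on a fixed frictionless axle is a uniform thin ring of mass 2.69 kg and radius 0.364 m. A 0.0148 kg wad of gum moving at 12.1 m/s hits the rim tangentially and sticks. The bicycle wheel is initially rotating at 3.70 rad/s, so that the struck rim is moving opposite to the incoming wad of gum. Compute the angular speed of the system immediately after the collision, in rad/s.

About the axle the impulsive forces during the collision are internal, so angular momentum about that axis is conserved.
I_p = (2.69)(0.364)² = 0.3564 kg·m². Taking the sense of the wad of gum's angular momentum as positive, L_{wad} = m v R = (0.0148)(12.1)(0.364) = 0.06519 kg·m²/s.
L_i = −I_p ω_p + m v R = −(0.3564)(3.70) + 0.06519 = -1.254 kg·m²/s.
After sticking, I_f = I_p + m R² = 0.3564 + (0.0148)(0.364)² = 0.3584 kg·m².
ω_f = L_i / I_f = -1.254 / 0.3584 = -3.498 rad/s.

|ω_f| ≈ 3.50 rad/s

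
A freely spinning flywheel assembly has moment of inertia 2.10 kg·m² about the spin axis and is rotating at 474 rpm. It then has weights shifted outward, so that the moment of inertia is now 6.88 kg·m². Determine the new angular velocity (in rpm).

With no external torque about the axis, L is conserved: I₁ω₁ = I₂ω₂.
ω₂ = I₁ω₁ / I₂ = (2.100)(474 rpm) / (6.880) = 144.7 rpm.

ω₂ ≈ 145 rpm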